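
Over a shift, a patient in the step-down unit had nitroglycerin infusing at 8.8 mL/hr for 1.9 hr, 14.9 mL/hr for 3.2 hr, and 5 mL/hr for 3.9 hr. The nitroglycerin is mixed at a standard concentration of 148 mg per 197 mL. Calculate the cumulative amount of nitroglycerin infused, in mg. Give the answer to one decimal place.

63.0 mg

Concentration = 148 mg ÷ 197 mL = 0.751269 mg/mL
Stage 1: 8.8 mL/hr × 1.9 hr = 16.72 mL → 16.72 mL × 0.751269 mg/mL = 12.56122 mg
Stage 2: 14.9 mL/hr × 3.2 hr = 47.68 mL → 47.68 mL × 0.751269 mg/mL = 35.82051 mg
Stage 3: 5 mL/hr × 3.9 hr = 19.5 mL → 19.5 mL × 0.751269 mg/mL = 14.64975 mg
Total = 12.56122 + 35.82051 + 14.64975 = 63.03147 mg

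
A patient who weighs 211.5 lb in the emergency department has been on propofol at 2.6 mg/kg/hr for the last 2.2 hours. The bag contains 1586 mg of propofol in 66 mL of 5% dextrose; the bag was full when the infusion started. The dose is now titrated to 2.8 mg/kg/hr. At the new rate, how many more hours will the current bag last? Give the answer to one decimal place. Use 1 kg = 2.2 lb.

Initial rate:
Weight = 211.5 lb ÷ 2.2 lb/kg = 96.13636 kg
Dose = 2.6 mg/kg/hr × 96.13636 kg = 249.9545 mg/hr
Concentration = 1586 mg ÷ 66 mL = 24.0303 mg/mL
Rate = 249.9545 mg/hr ÷ 24.0303 mg/mL = 10.40164 mL/hr
Volume infused so far = 10.40164 mL/hr × 2.2 hr = 22.88361 mL
Volume remaining = 66 − 22.88361 = 43.11639 mL
New rate:
Dose = 2.8 mg/kg/hr × 96.13636 kg = 269.1818 mg/hr
Rate = 269.1818 mg/hr ÷ 24.0303 mg/mL = 11.20177 mL/hr
Time remaining = 43.11639 mL ÷ 11.20177 mL/hr = 3.849071 hr

3.8 hours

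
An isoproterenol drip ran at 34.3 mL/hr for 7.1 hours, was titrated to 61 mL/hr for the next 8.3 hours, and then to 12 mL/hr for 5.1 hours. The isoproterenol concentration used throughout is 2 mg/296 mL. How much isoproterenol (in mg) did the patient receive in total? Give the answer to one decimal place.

5.5 mg

Concentration = 2 mg ÷ 296 mL = 0.006756757 mg/mL
Stage 1: 34.3 mL/hr × 7.1 hr = 243.53 mL → 243.53 mL × 0.006756757 mg/mL = 1.645473 mg
Stage 2: 61 mL/hr × 8.3 hr = 506.3 mL → 506.3 mL × 0.006756757 mg/mL = 3.420946 mg
Stage 3: 12 mL/hr × 5.1 hr = 61.2 mL → 61.2 mL × 0.006756757 mg/mL = 0.4135135 mg
Total = 1.645473 + 3.420946 + 0.4135135 = 5.479932 mg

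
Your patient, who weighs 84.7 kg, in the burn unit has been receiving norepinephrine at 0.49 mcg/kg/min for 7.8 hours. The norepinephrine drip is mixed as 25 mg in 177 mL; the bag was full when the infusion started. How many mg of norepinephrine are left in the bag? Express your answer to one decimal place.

Dose = 0.49 mcg/kg/min × 84.7 kg = 41.503 mcg/min
41.503 mcg/min × 60 min/hr = 2490.18 mcg/hr
Concentration = 25 mg ÷ 177 mL = 0.1412429 mg/mL = 141.2429 mcg/mL
Rate = 2490.18 mcg/hr ÷ 141.2429 mcg/mL = 17.63047 mL/hr
Volume infused = 17.63047 mL/hr × 7.8 hr = 137.5177 mL
Volume remaining = 177 − 137.5177 = 39.4823 mL
Drug remaining = 39.4823 mL × 141.2429 mcg/mL = 5576.596 mcg = 5.576596 mg

5.6 mg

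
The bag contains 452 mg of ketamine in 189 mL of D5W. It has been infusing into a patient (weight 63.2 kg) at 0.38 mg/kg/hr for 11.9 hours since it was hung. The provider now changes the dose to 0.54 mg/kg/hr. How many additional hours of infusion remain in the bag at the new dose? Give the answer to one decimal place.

4.9 hours

Initial rate:
Dose = 0.38 mg/kg/hr × 63.2 kg = 24.016 mg/hr
Concentration = 452 mg ÷ 189 mL = 2.391534 mg/mL
Rate = 24.016 mg/hr ÷ 2.391534 mg/mL = 10.04209 mL/hr
Volume infused so far = 10.04209 mL/hr × 11.9 hr = 119.5009 mL
Volume remaining = 189 − 119.5009 = 69.49915 mL
New rate:
Dose = 0.54 mg/kg/hr × 63.2 kg = 34.128 mg/hr
Rate = 34.128 mg/hr ÷ 2.391534 mg/mL = 14.27034 mL/hr
Time remaining = 69.49915 mL ÷ 14.27034 mL/hr = 4.870183 hr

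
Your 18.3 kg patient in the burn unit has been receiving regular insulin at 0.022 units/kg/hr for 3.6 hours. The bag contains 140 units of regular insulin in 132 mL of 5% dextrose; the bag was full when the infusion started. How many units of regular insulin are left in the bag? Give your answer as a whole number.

Dose = 0.022 units/kg/hr × 18.3 kg = 0.4026 units/hr
Concentration = 140 units ÷ 132 mL = 1.060606 units/mL
Rate = 0.4026 units/hr ÷ 1.060606 units/mL = 0.3795943 mL/hr
Volume infused = 0.3795943 mL/hr × 3.6 hr = 1.366539 mL
Volume remaining = 132 − 1.366539 = 130.6335 mL
Drug remaining = 130.6335 mL × 1.060606 units/mL = 138.5506 units

139 units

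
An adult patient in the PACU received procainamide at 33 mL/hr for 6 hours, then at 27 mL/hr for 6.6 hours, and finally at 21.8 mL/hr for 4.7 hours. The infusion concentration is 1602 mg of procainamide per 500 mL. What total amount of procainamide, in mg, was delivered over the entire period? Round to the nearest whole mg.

Concentration = 1602 mg ÷ 500 mL = 3.204 mg/mL
Stage 1: 33 mL/hr × 6 hr = 198 mL → 198 mL × 3.204 mg/mL = 634.392 mg
Stage 2: 27 mL/hr × 6.6 hr = 178.2 mL → 178.2 mL × 3.204 mg/mL = 570.9528 mg
Stage 3: 21.8 mL/hr × 4.7 hr = 102.46 mL → 102.46 mL × 3.204 mg/mL = 328.2818 mg
Total = 634.392 + 570.9528 + 328.2818 = 1533.627 mg

1534 mg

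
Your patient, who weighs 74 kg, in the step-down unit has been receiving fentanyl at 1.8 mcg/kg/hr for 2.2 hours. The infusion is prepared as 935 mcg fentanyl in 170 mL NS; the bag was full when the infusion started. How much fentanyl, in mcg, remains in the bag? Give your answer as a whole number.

Dose = 1.8 mcg/kg/hr × 74 kg = 133.2 mcg/hr
Concentration = 935 mcg ÷ 170 mL = 5.5 mcg/mL
Rate = 133.2 mcg/hr ÷ 5.5 mcg/mL = 24.21818 mL/hr
Volume infused = 24.21818 mL/hr × 2.2 hr = 53.28 mL
Volume remaining = 170 − 53.28 = 116.72 mL
Drug remaining = 116.72 mL × 5.5 mcg/mL = 641.96 mcg

642 mcg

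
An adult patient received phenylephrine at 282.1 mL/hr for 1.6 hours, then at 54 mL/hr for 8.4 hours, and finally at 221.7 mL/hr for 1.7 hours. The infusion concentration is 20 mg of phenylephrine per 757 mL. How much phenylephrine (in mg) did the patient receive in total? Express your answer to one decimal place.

33.9 mg

Concentration = 20 mg ÷ 757 mL = 0.02642008 mg/mL
Stage 1: 282.1 mL/hr × 1.6 hr = 451.36 mL → 451.36 mL × 0.02642008 mg/mL = 11.92497 mg
Stage 2: 54 mL/hr × 8.4 hr = 453.6 mL → 453.6 mL × 0.02642008 mg/mL = 11.98415 mg
Stage 3: 221.7 mL/hr × 1.7 hr = 376.89 mL → 376.89 mL × 0.02642008 mg/mL = 9.957464 mg
Total = 11.92497 + 11.98415 + 9.957464 = 33.86658 mg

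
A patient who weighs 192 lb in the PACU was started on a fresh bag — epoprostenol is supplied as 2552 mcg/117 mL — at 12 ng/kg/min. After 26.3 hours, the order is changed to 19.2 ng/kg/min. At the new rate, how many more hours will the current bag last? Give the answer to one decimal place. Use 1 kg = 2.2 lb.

Initial rate:
Weight = 192 lb ÷ 2.2 lb/kg = 87.27273 kg
Dose = 12 ng/kg/min × 87.27273 kg = 1047.273 ng/min
1047.273 ng/min × 60 min/hr = 62836.36 ng/hr
Concentration = 2552 mcg ÷ 117 mL = 21.81197 mcg/mL = 21811.97 ng/mL
Rate = 62836.36 ng/hr ÷ 21811.97 ng/mL = 2.880821 mL/hr
Volume infused so far = 2.880821 mL/hr × 26.3 hr = 75.76559 mL
Volume remaining = 117 − 75.76559 = 41.23441 mL
New rate:
Dose = 19.2 ng/kg/min × 87.27273 kg = 1675.636 ng/min
1675.636 ng/min × 60 min/hr = 100538.2 ng/hr
Rate = 100538.2 ng/hr ÷ 21811.97 ng/mL = 4.609313 mL/hr
Time remaining = 41.23441 mL ÷ 4.609313 mL/hr = 8.945891 hr

8.9 hours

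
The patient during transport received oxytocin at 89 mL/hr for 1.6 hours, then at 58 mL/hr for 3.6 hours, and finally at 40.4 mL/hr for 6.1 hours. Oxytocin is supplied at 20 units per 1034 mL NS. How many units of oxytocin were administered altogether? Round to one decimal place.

11.6 units

Concentration = 20 units ÷ 1034 mL = 0.01934236 units/mL
Stage 1: 89 mL/hr × 1.6 hr = 142.4 mL → 142.4 mL × 0.01934236 units/mL = 2.754352 units
Stage 2: 58 mL/hr × 3.6 hr = 208.8 mL → 208.8 mL × 0.01934236 units/mL = 4.038685 units
Stage 3: 40.4 mL/hr × 6.1 hr = 246.44 mL → 246.44 mL × 0.01934236 units/mL = 4.766731 units
Total = 2.754352 + 4.038685 + 4.766731 = 11.55977 units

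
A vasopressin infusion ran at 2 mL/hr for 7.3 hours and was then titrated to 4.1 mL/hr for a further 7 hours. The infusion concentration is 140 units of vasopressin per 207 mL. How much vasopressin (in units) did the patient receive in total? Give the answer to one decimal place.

29.3 units

Concentration = 140 units ÷ 207 mL = 0.6763285 units/mL
Stage 1: 2 mL/hr × 7.3 hr = 14.6 mL → 14.6 mL × 0.6763285 units/mL = 9.874396 units
Stage 2: 4.1 mL/hr × 7 hr = 28.7 mL → 28.7 mL × 0.6763285 units/mL = 19.41063 units
Total = 9.874396 + 19.41063 = 29.28502 units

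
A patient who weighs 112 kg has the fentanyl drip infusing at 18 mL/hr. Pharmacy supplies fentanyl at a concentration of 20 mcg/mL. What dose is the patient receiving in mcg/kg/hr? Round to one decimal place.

Drug rate = 18 mL/hr × 20 mcg/mL = 360 mcg/hr
360 mcg/hr ÷ 112 kg = 3.214286 mcg/kg/hr

3.2 mcg/kg/hr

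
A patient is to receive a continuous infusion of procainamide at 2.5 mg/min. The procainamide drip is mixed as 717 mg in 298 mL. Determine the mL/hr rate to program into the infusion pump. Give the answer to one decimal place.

2.5 mg/min × 60 min/hr = 150 mg/hr
Concentration = 717 mg ÷ 298 mL = 2.40604 mg/mL
Rate = 150 mg/hr ÷ 2.40604 mg/mL = 62.3431 mL/hr

62.3 mL/hr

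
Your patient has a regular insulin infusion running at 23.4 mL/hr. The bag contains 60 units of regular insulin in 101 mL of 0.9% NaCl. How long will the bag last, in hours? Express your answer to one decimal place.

Duration = 101 mL ÷ 23.4 mL/hr = 4.316239 hr

4.3 hours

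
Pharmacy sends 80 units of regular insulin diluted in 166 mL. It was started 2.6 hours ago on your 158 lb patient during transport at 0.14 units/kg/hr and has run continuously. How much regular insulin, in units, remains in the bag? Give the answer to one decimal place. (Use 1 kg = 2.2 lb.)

53.9 units

Weight = 158 lb ÷ 2.2 lb/kg = 71.81818 kg
Dose = 0.14 units/kg/hr × 71.81818 kg = 10.05455 units/hr
Concentration = 80 units ÷ 166 mL = 0.4819277 units/mL
Rate = 10.05455 units/hr ÷ 0.4819277 units/mL = 20.86318 mL/hr
Volume infused = 20.86318 mL/hr × 2.6 hr = 54.24427 mL
Volume remaining = 166 − 54.24427 = 111.7557 mL
Drug remaining = 111.7557 mL × 0.4819277 units/mL = 53.85818 units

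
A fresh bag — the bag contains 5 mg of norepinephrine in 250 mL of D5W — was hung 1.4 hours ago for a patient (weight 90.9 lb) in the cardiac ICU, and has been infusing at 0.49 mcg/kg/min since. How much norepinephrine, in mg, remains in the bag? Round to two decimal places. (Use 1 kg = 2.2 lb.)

3.30 mg

Weight = 90.9 lb ÷ 2.2 lb/kg = 41.31818 kg
Dose = 0.49 mcg/kg/min × 41.31818 kg = 20.24591 mcg/min
20.24591 mcg/min × 60 min/hr = 1214.755 mcg/hr
Concentration = 5 mg ÷ 250 mL = 0.02 mg/mL = 20 mcg/mL
Rate = 1214.755 mcg/hr ÷ 20 mcg/mL = 60.73773 mL/hr
Volume infused = 60.73773 mL/hr × 1.4 hr = 85.03282 mL
Volume remaining = 250 − 85.03282 = 164.9672 mL
Drug remaining = 164.9672 mL × 20 mcg/mL = 3299.344 mcg = 3.299344 mg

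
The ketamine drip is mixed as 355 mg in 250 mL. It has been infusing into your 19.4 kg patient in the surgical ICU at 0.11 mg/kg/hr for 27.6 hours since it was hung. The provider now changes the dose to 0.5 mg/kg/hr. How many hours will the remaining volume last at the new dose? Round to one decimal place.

Initial rate:
Dose = 0.11 mg/kg/hr × 19.4 kg = 2.134 mg/hr
Concentration = 355 mg ÷ 250 mL = 1.42 mg/mL
Rate = 2.134 mg/hr ÷ 1.42 mg/mL = 1.502817 mL/hr
Volume infused so far = 1.502817 mL/hr × 27.6 hr = 41.47775 mL
Volume remaining = 250 − 41.47775 = 208.5223 mL
New rate:
Dose = 0.5 mg/kg/hr × 19.4 kg = 9.7 mg/hr
Rate = 9.7 mg/hr ÷ 1.42 mg/mL = 6.830986 mL/hr
Time remaining = 208.5223 mL ÷ 6.830986 mL/hr = 30.52594 hr

30.5 hours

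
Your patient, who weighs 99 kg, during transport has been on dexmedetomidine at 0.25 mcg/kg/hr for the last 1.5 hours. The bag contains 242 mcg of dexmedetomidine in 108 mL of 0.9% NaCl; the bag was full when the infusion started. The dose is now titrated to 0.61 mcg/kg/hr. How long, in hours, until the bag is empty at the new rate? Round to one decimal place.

3.4 hours

Initial rate:
Dose = 0.25 mcg/kg/hr × 99 kg = 24.75 mcg/hr
Concentration = 242 mcg ÷ 108 mL = 2.240741 mcg/mL
Rate = 24.75 mcg/hr ÷ 2.240741 mcg/mL = 11.04545 mL/hr
Volume infused so far = 11.04545 mL/hr × 1.5 hr = 16.56818 mL
Volume remaining = 108 − 16.56818 = 91.43182 mL
New rate:
Dose = 0.61 mcg/kg/hr × 99 kg = 60.39 mcg/hr
Rate = 60.39 mcg/hr ÷ 2.240741 mcg/mL = 26.95091 mL/hr
Time remaining = 91.43182 mL ÷ 26.95091 mL/hr = 3.392532 hr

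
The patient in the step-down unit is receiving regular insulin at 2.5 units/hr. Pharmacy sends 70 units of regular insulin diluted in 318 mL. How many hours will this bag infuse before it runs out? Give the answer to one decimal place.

28.0 hours

Concentration = 70 units ÷ 318 mL = 0.2201258 units/mL
Rate = 2.5 units/hr ÷ 0.2201258 units/mL = 11.35714 mL/hr
Duration = 318 mL ÷ 11.35714 mL/hr = 28 hr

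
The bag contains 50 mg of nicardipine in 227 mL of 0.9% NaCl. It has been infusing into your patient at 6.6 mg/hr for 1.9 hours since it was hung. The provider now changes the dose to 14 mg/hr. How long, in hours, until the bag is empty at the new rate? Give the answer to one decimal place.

Initial rate:
Concentration = 50 mg ÷ 227 mL = 0.2202643 mg/mL
Rate = 6.6 mg/hr ÷ 0.2202643 mg/mL = 29.964 mL/hr
Volume infused so far = 29.964 mL/hr × 1.9 hr = 56.9316 mL
Volume remaining = 227 − 56.9316 = 170.0684 mL
New rate:
Rate = 14 mg/hr ÷ 0.2202643 mg/mL = 63.56 mL/hr
Time remaining = 170.0684 mL ÷ 63.56 mL/hr = 2.675714 hr

2.7 hours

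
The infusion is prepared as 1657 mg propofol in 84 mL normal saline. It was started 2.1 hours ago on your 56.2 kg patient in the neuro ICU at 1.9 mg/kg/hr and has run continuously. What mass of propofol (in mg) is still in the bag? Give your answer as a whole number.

1433 mg

Dose = 1.9 mg/kg/hr × 56.2 kg = 106.78 mg/hr
Concentration = 1657 mg ÷ 84 mL = 19.72619 mg/mL
Rate = 106.78 mg/hr ÷ 19.72619 mg/mL = 5.413108 mL/hr
Volume infused = 5.413108 mL/hr × 2.1 hr = 11.36753 mL
Volume remaining = 84 − 11.36753 = 72.63247 mL
Drug remaining = 72.63247 mL × 19.72619 mg/mL = 1432.762 mg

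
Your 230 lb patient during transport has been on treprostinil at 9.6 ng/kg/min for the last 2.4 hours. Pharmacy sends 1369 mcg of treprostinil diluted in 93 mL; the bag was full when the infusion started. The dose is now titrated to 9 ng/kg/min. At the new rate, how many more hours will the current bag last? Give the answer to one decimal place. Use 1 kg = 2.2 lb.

21.7 hours

Initial rate:
Weight = 230 lb ÷ 2.2 lb/kg = 104.5455 kg
Dose = 9.6 ng/kg/min × 104.5455 kg = 1003.636 ng/min
1003.636 ng/min × 60 min/hr = 60218.18 ng/hr
Concentration = 1369 mcg ÷ 93 mL = 14.72043 mcg/mL = 14720.43 ng/mL
Rate = 60218.18 ng/hr ÷ 14720.43 ng/mL = 4.09079 mL/hr
Volume infused so far = 4.09079 mL/hr × 2.4 hr = 9.817895 mL
Volume remaining = 93 − 9.817895 = 83.18211 mL
New rate:
Dose = 9 ng/kg/min × 104.5455 kg = 940.9091 ng/min
940.9091 ng/min × 60 min/hr = 56454.55 ng/hr
Rate = 56454.55 ng/hr ÷ 14720.43 ng/mL = 3.835115 mL/hr
Time remaining = 83.18211 mL ÷ 3.835115 mL/hr = 21.6896 hr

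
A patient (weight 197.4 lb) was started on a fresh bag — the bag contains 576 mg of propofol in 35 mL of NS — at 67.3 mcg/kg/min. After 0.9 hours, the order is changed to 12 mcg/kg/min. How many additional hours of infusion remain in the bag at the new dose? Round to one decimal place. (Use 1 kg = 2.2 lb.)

3.9 hours

Initial rate:
Weight = 197.4 lb ÷ 2.2 lb/kg = 89.72727 kg
Dose = 67.3 mcg/kg/min × 89.72727 kg = 6038.645 mcg/min
6038.645 mcg/min × 60 min/hr = 362318.7 mcg/hr
Concentration = 576 mg ÷ 35 mL = 16.45714 mg/mL = 16457.14 mcg/mL
Rate = 362318.7 mcg/hr ÷ 16457.14 mcg/mL = 22.01589 mL/hr
Volume infused so far = 22.01589 mL/hr × 0.9 hr = 19.81431 mL
Volume remaining = 35 − 19.81431 = 15.18569 mL
New rate:
Dose = 12 mcg/kg/min × 89.72727 kg = 1076.727 mcg/min
1076.727 mcg/min × 60 min/hr = 64603.64 mcg/hr
Rate = 64603.64 mcg/hr ÷ 16457.14 mcg/mL = 3.925568 mL/hr
Time remaining = 15.18569 mL ÷ 3.925568 mL/hr = 3.868407 hr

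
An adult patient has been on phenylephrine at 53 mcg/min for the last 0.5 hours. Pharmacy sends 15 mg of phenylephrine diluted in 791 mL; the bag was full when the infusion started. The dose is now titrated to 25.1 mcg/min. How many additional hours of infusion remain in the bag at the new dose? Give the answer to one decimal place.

8.9 hours

Initial rate:
53 mcg/min × 60 min/hr = 3180 mcg/hr
Concentration = 15 mg ÷ 791 mL = 0.01896334 mg/mL = 18.96334 mcg/mL
Rate = 3180 mcg/hr ÷ 18.96334 mcg/mL = 167.692 mL/hr
Volume infused so far = 167.692 mL/hr × 0.5 hr = 83.846 mL
Volume remaining = 791 − 83.846 = 707.154 mL
New rate:
25.1 mcg/min × 60 min/hr = 1506 mcg/hr
Rate = 1506 mcg/hr ÷ 18.96334 mcg/mL = 79.4164 mL/hr
Time remaining = 707.154 mL ÷ 79.4164 mL/hr = 8.904382 hr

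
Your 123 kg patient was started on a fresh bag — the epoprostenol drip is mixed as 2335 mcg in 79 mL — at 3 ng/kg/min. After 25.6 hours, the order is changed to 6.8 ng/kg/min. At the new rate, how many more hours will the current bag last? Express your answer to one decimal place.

35.2 hours

Initial rate:
Dose = 3 ng/kg/min × 123 kg = 369 ng/min
369 ng/min × 60 min/hr = 22140 ng/hr
Concentration = 2335 mcg ÷ 79 mL = 29.55696 mcg/mL = 29556.96 ng/mL
Rate = 22140 ng/hr ÷ 29556.96 ng/mL = 0.7490621 mL/hr
Volume infused so far = 0.7490621 mL/hr × 25.6 hr = 19.17599 mL
Volume remaining = 79 − 19.17599 = 59.82401 mL
New rate:
Dose = 6.8 ng/kg/min × 123 kg = 836.4 ng/min
836.4 ng/min × 60 min/hr = 50184 ng/hr
Rate = 50184 ng/hr ÷ 29556.96 ng/mL = 1.697874 mL/hr
Time remaining = 59.82401 mL ÷ 1.697874 mL/hr = 35.23466 hr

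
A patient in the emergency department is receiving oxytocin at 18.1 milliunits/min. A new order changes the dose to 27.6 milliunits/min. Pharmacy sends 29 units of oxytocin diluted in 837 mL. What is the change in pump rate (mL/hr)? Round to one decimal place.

16.5 mL/hr

At the current dose:
18.1 milliunits/min × 60 min/hr = 1086 milliunits/hr
Concentration = 29 units ÷ 837 mL = 0.03464755 units/mL = 34.64755 milliunits/mL
Rate = 1086 milliunits/hr ÷ 34.64755 milliunits/mL = 31.34421 mL/hr
At the new dose:
27.6 milliunits/min × 60 min/hr = 1656 milliunits/hr
Rate = 1656 milliunits/hr ÷ 34.64755 milliunits/mL = 47.79559 mL/hr
Change = 47.79559 − 31.34421 = 16.45138 mL/hr → 16.45138 mL/hr increase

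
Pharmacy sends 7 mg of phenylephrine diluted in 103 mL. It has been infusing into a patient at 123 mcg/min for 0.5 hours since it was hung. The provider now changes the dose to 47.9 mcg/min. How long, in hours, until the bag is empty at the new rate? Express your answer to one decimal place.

1.2 hours

Initial rate:
123 mcg/min × 60 min/hr = 7380 mcg/hr
Concentration = 7 mg ÷ 103 mL = 0.06796117 mg/mL = 67.96117 mcg/mL
Rate = 7380 mcg/hr ÷ 67.96117 mcg/mL = 108.5914 mL/hr
Volume infused so far = 108.5914 mL/hr × 0.5 hr = 54.29571 mL
Volume remaining = 103 − 54.29571 = 48.70429 mL
New rate:
47.9 mcg/min × 60 min/hr = 2874 mcg/hr
Rate = 2874 mcg/hr ÷ 67.96117 mcg/mL = 42.28886 mL/hr
Time remaining = 48.70429 mL ÷ 42.28886 mL/hr = 1.151705 hr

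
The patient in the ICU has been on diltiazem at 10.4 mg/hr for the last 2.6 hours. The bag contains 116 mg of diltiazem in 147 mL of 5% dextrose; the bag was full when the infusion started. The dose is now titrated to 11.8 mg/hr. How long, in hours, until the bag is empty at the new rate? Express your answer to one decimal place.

7.5 hours

Initial rate:
Concentration = 116 mg ÷ 147 mL = 0.7891156 mg/mL
Rate = 10.4 mg/hr ÷ 0.7891156 mg/mL = 13.17931 mL/hr
Volume infused so far = 13.17931 mL/hr × 2.6 hr = 34.26621 mL
Volume remaining = 147 − 34.26621 = 112.7338 mL
New rate:
Rate = 11.8 mg/hr ÷ 0.7891156 mg/mL = 14.95345 mL/hr
Time remaining = 112.7338 mL ÷ 14.95345 mL/hr = 7.538983 hr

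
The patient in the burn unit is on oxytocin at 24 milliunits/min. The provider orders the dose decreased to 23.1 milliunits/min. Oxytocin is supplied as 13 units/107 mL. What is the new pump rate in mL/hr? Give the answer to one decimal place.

11.4 mL/hr

23.1 milliunits/min × 60 min/hr = 1386 milliunits/hr
Concentration = 13 units ÷ 107 mL = 0.1214953 units/mL = 121.4953 milliunits/mL
Rate = 1386 milliunits/hr ÷ 121.4953 milliunits/mL = 11.40785 mL/hr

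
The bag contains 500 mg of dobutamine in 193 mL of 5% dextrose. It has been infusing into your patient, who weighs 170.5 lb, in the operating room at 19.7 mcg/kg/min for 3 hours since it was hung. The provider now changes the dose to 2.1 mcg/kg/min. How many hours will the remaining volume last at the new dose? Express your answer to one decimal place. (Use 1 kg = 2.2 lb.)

23.1 hours

Initial rate:
Weight = 170.5 lb ÷ 2.2 lb/kg = 77.5 kg
Dose = 19.7 mcg/kg/min × 77.5 kg = 1526.75 mcg/min
1526.75 mcg/min × 60 min/hr = 91605 mcg/hr
Concentration = 500 mg ÷ 193 mL = 2.590674 mg/mL = 2590.674 mcg/mL
Rate = 91605 mcg/hr ÷ 2590.674 mcg/mL = 35.35953 mL/hr
Volume infused so far = 35.35953 mL/hr × 3 hr = 106.0786 mL
Volume remaining = 193 − 106.0786 = 86.92141 mL
New rate:
Dose = 2.1 mcg/kg/min × 77.5 kg = 162.75 mcg/min
162.75 mcg/min × 60 min/hr = 9765 mcg/hr
Rate = 9765 mcg/hr ÷ 2590.674 mcg/mL = 3.76929 mL/hr
Time remaining = 86.92141 mL ÷ 3.76929 mL/hr = 23.06042 hr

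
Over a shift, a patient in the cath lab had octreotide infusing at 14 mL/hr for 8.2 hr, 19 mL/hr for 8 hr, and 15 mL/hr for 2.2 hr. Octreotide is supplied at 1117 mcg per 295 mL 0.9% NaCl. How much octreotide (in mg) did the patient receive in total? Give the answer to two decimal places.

Concentration = 1117 mcg ÷ 295 mL = 3.786441 mcg/mL
Stage 1: 14 mL/hr × 8.2 hr = 114.8 mL → 114.8 mL × 3.786441 mcg/mL = 434.6834 mcg
Stage 2: 19 mL/hr × 8 hr = 152 mL → 152 mL × 3.786441 mcg/mL = 575.539 mcg
Stage 3: 15 mL/hr × 2.2 hr = 33 mL → 33 mL × 3.786441 mcg/mL = 124.9525 mcg
Total = 434.6834 + 575.539 + 124.9525 = 1135.175 mcg = 1.135175 mg

1.14 mg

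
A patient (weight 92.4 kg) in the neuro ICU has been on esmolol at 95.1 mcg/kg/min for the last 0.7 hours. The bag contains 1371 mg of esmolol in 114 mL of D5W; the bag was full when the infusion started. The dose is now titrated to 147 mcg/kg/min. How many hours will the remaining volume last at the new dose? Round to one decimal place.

1.2 hours

Initial rate:
Dose = 95.1 mcg/kg/min × 92.4 kg = 8787.24 mcg/min
8787.24 mcg/min × 60 min/hr = 527234.4 mcg/hr
Concentration = 1371 mg ÷ 114 mL = 12.02632 mg/mL = 12026.32 mcg/mL
Rate = 527234.4 mcg/hr ÷ 12026.32 mcg/mL = 43.84006 mL/hr
Volume infused so far = 43.84006 mL/hr × 0.7 hr = 30.68804 mL
Volume remaining = 114 − 30.68804 = 83.31196 mL
New rate:
Dose = 147 mcg/kg/min × 92.4 kg = 13582.8 mcg/min
13582.8 mcg/min × 60 min/hr = 814968 mcg/hr
Rate = 814968 mcg/hr ÷ 12026.32 mcg/mL = 67.76539 mL/hr
Time remaining = 83.31196 mL ÷ 67.76539 mL/hr = 1.229417 hr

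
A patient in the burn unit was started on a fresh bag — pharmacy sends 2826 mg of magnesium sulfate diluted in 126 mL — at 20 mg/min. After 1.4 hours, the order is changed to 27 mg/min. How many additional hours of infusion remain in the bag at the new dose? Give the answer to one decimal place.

0.7 hours

Initial rate:
20 mg/min × 60 min/hr = 1200 mg/hr
Concentration = 2826 mg ÷ 126 mL = 22.42857 mg/mL
Rate = 1200 mg/hr ÷ 22.42857 mg/mL = 53.50318 mL/hr
Volume infused so far = 53.50318 mL/hr × 1.4 hr = 74.90446 mL
Volume remaining = 126 − 74.90446 = 51.09554 mL
New rate:
27 mg/min × 60 min/hr = 1620 mg/hr
Rate = 1620 mg/hr ÷ 22.42857 mg/mL = 72.2293 mL/hr
Time remaining = 51.09554 mL ÷ 72.2293 mL/hr = 0.7074074 hr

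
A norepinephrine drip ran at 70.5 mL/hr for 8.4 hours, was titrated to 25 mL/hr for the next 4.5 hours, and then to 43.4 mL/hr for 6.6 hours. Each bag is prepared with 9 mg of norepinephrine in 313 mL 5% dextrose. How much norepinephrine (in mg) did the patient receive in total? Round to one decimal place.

28.5 mg

Concentration = 9 mg ÷ 313 mL = 0.02875399 mg/mL
Stage 1: 70.5 mL/hr × 8.4 hr = 592.2 mL → 592.2 mL × 0.02875399 mg/mL = 17.02812 mg
Stage 2: 25 mL/hr × 4.5 hr = 112.5 mL → 112.5 mL × 0.02875399 mg/mL = 3.234824 mg
Stage 3: 43.4 mL/hr × 6.6 hr = 286.44 mL → 286.44 mL × 0.02875399 mg/mL = 8.236294 mg
Total = 17.02812 + 3.234824 + 8.236294 = 28.49923 mg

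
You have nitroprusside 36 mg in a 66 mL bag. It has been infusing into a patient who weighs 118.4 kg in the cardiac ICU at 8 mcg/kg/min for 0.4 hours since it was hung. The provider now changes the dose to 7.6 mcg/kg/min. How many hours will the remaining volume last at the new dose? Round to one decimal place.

0.2 hours

Initial rate:
Dose = 8 mcg/kg/min × 118.4 kg = 947.2 mcg/min
947.2 mcg/min × 60 min/hr = 56832 mcg/hr
Concentration = 36 mg ÷ 66 mL = 0.5454545 mg/mL = 545.4545 mcg/mL
Rate = 56832 mcg/hr ÷ 545.4545 mcg/mL = 104.192 mL/hr
Volume infused so far = 104.192 mL/hr × 0.4 hr = 41.6768 mL
Volume remaining = 66 − 41.6768 = 24.3232 mL
New rate:
Dose = 7.6 mcg/kg/min × 118.4 kg = 899.84 mcg/min
899.84 mcg/min × 60 min/hr = 53990.4 mcg/hr
Rate = 53990.4 mcg/hr ÷ 545.4545 mcg/mL = 98.9824 mL/hr
Time remaining = 24.3232 mL ÷ 98.9824 mL/hr = 0.2457326 hr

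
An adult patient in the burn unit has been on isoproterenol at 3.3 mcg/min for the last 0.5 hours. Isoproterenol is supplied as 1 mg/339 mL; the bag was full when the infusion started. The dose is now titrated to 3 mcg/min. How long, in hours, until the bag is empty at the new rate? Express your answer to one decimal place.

Initial rate:
3.3 mcg/min × 60 min/hr = 198 mcg/hr
Concentration = 1 mg ÷ 339 mL = 0.002949853 mg/mL = 2.949853 mcg/mL
Rate = 198 mcg/hr ÷ 2.949853 mcg/mL = 67.122 mL/hr
Volume infused so far = 67.122 mL/hr × 0.5 hr = 33.561 mL
Volume remaining = 339 − 33.561 = 305.439 mL
New rate:
3 mcg/min × 60 min/hr = 180 mcg/hr
Rate = 180 mcg/hr ÷ 2.949853 mcg/mL = 61.02 mL/hr
Time remaining = 305.439 mL ÷ 61.02 mL/hr = 5.005556 hr

5.0 hours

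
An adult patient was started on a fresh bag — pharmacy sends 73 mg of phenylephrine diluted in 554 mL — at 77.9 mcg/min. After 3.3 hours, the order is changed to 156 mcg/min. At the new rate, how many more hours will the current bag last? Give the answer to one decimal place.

Initial rate:
77.9 mcg/min × 60 min/hr = 4674 mcg/hr
Concentration = 73 mg ÷ 554 mL = 0.131769 mg/mL = 131.769 mcg/mL
Rate = 4674 mcg/hr ÷ 131.769 mcg/mL = 35.47118 mL/hr
Volume infused so far = 35.47118 mL/hr × 3.3 hr = 117.0549 mL
Volume remaining = 554 − 117.0549 = 436.9451 mL
New rate:
156 mcg/min × 60 min/hr = 9360 mcg/hr
Rate = 9360 mcg/hr ÷ 131.769 mcg/mL = 71.03342 mL/hr
Time remaining = 436.9451 mL ÷ 71.03342 mL/hr = 6.151261 hr

6.2 hours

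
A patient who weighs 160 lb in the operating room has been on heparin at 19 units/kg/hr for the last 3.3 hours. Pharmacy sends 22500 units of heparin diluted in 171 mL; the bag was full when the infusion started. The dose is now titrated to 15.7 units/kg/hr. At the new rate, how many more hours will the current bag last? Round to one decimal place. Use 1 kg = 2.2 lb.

15.7 hours

Initial rate:
Weight = 160 lb ÷ 2.2 lb/kg = 72.72727 kg
Dose = 19 units/kg/hr × 72.72727 kg = 1381.818 units/hr
Concentration = 22500 units ÷ 171 mL = 131.5789 units/mL
Rate = 1381.818 units/hr ÷ 131.5789 units/mL = 10.50182 mL/hr
Volume infused so far = 10.50182 mL/hr × 3.3 hr = 34.656 mL
Volume remaining = 171 − 34.656 = 136.344 mL
New rate:
Dose = 15.7 units/kg/hr × 72.72727 kg = 1141.818 units/hr
Rate = 1141.818 units/hr ÷ 131.5789 units/mL = 8.677818 mL/hr
Time remaining = 136.344 mL ÷ 8.677818 mL/hr = 15.71178 hr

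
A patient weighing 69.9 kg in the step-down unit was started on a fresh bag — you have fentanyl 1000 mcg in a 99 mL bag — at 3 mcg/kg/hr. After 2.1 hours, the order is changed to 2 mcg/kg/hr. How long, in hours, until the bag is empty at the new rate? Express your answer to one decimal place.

Initial rate:
Dose = 3 mcg/kg/hr × 69.9 kg = 209.7 mcg/hr
Concentration = 1000 mcg ÷ 99 mL = 10.10101 mcg/mL
Rate = 209.7 mcg/hr ÷ 10.10101 mcg/mL = 20.7603 mL/hr
Volume infused so far = 20.7603 mL/hr × 2.1 hr = 43.59663 mL
Volume remaining = 99 − 43.59663 = 55.40337 mL
New rate:
Dose = 2 mcg/kg/hr × 69.9 kg = 139.8 mcg/hr
Rate = 139.8 mcg/hr ÷ 10.10101 mcg/mL = 13.8402 mL/hr
Time remaining = 55.40337 mL ÷ 13.8402 mL/hr = 4.003076 hr

4.0 hours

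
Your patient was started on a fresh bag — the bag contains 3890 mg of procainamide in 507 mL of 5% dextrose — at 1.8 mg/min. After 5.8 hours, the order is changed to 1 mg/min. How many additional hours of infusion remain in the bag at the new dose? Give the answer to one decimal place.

Initial rate:
1.8 mg/min × 60 min/hr = 108 mg/hr
Concentration = 3890 mg ÷ 507 mL = 7.672584 mg/mL
Rate = 108 mg/hr ÷ 7.672584 mg/mL = 14.07609 mL/hr
Volume infused so far = 14.07609 mL/hr × 5.8 hr = 81.64134 mL
Volume remaining = 507 − 81.64134 = 425.3587 mL
New rate:
1 mg/min × 60 min/hr = 60 mg/hr
Rate = 60 mg/hr ÷ 7.672584 mg/mL = 7.820051 mL/hr
Time remaining = 425.3587 mL ÷ 7.820051 mL/hr = 54.39333 hr

54.4 hours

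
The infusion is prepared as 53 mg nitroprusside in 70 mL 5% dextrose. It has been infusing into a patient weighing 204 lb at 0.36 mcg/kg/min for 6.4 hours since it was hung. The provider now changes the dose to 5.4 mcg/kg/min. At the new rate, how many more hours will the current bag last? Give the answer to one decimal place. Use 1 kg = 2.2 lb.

Initial rate:
Weight = 204 lb ÷ 2.2 lb/kg = 92.72727 kg
Dose = 0.36 mcg/kg/min × 92.72727 kg = 33.38182 mcg/min
33.38182 mcg/min × 60 min/hr = 2002.909 mcg/hr
Concentration = 53 mg ÷ 70 mL = 0.7571429 mg/mL = 757.1429 mcg/mL
Rate = 2002.909 mcg/hr ÷ 757.1429 mcg/mL = 2.645352 mL/hr
Volume infused so far = 2.645352 mL/hr × 6.4 hr = 16.93025 mL
Volume remaining = 70 − 16.93025 = 53.06975 mL
New rate:
Dose = 5.4 mcg/kg/min × 92.72727 kg = 500.7273 mcg/min
500.7273 mcg/min × 60 min/hr = 30043.64 mcg/hr
Rate = 30043.64 mcg/hr ÷ 757.1429 mcg/mL = 39.68027 mL/hr
Time remaining = 53.06975 mL ÷ 39.68027 mL/hr = 1.337434 hr

1.3 hours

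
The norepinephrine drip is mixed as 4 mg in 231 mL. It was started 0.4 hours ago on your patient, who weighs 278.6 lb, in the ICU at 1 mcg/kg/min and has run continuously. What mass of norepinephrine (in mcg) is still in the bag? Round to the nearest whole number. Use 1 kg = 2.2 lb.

Weight = 278.6 lb ÷ 2.2 lb/kg = 126.6364 kg
Dose = 1 mcg/kg/min × 126.6364 kg = 126.6364 mcg/min
126.6364 mcg/min × 60 min/hr = 7598.182 mcg/hr
Concentration = 4 mg ÷ 231 mL = 0.01731602 mg/mL = 17.31602 mcg/mL
Rate = 7598.182 mcg/hr ÷ 17.31602 mcg/mL = 438.795 mL/hr
Volume infused = 438.795 mL/hr × 0.4 hr = 175.518 mL
Volume remaining = 231 − 175.518 = 55.482 mL
Drug remaining = 55.482 mL × 17.31602 mcg/mL = 960.7273 mcg

961 mcg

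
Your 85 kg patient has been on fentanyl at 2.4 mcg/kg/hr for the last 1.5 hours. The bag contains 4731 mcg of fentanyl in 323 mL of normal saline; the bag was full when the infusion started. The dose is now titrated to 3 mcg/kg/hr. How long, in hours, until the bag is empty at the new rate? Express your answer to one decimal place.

Initial rate:
Dose = 2.4 mcg/kg/hr × 85 kg = 204 mcg/hr
Concentration = 4731 mcg ÷ 323 mL = 14.64706 mcg/mL
Rate = 204 mcg/hr ÷ 14.64706 mcg/mL = 13.92771 mL/hr
Volume infused so far = 13.92771 mL/hr × 1.5 hr = 20.89157 mL
Volume remaining = 323 − 20.89157 = 302.1084 mL
New rate:
Dose = 3 mcg/kg/hr × 85 kg = 255 mcg/hr
Rate = 255 mcg/hr ÷ 14.64706 mcg/mL = 17.40964 mL/hr
Time remaining = 302.1084 mL ÷ 17.40964 mL/hr = 17.35294 hr

17.4 hours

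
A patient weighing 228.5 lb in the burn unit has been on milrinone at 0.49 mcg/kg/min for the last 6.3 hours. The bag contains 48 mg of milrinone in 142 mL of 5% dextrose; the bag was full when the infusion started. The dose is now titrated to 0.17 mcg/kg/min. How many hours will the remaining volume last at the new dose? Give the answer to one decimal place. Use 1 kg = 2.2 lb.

Initial rate:
Weight = 228.5 lb ÷ 2.2 lb/kg = 103.8636 kg
Dose = 0.49 mcg/kg/min × 103.8636 kg = 50.89318 mcg/min
50.89318 mcg/min × 60 min/hr = 3053.591 mcg/hr
Concentration = 48 mg ÷ 142 mL = 0.3380282 mg/mL = 338.0282 mcg/mL
Rate = 3053.591 mcg/hr ÷ 338.0282 mcg/mL = 9.03354 mL/hr
Volume infused so far = 9.03354 mL/hr × 6.3 hr = 56.9113 mL
Volume remaining = 142 − 56.9113 = 85.0887 mL
New rate:
Dose = 0.17 mcg/kg/min × 103.8636 kg = 17.65682 mcg/min
17.65682 mcg/min × 60 min/hr = 1059.409 mcg/hr
Rate = 1059.409 mcg/hr ÷ 338.0282 mcg/mL = 3.134085 mL/hr
Time remaining = 85.0887 mL ÷ 3.134085 mL/hr = 27.14945 hr

27.1 hours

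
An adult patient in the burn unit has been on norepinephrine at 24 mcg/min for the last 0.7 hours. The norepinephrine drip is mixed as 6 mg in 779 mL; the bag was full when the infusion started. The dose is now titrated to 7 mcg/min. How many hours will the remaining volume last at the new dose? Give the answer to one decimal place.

11.9 hours

Initial rate:
24 mcg/min × 60 min/hr = 1440 mcg/hr
Concentration = 6 mg ÷ 779 mL = 0.007702182 mg/mL = 7.702182 mcg/mL
Rate = 1440 mcg/hr ÷ 7.702182 mcg/mL = 186.96 mL/hr
Volume infused so far = 186.96 mL/hr × 0.7 hr = 130.872 mL
Volume remaining = 779 − 130.872 = 648.128 mL
New rate:
7 mcg/min × 60 min/hr = 420 mcg/hr
Rate = 420 mcg/hr ÷ 7.702182 mcg/mL = 54.53 mL/hr
Time remaining = 648.128 mL ÷ 54.53 mL/hr = 11.88571 hr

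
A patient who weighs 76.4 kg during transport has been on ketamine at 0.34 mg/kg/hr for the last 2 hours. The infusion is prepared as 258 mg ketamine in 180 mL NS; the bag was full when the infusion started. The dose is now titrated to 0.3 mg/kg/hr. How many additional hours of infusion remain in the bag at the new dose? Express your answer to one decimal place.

9.0 hours

Initial rate:
Dose = 0.34 mg/kg/hr × 76.4 kg = 25.976 mg/hr
Concentration = 258 mg ÷ 180 mL = 1.433333 mg/mL
Rate = 25.976 mg/hr ÷ 1.433333 mg/mL = 18.12279 mL/hr
Volume infused so far = 18.12279 mL/hr × 2 hr = 36.24558 mL
Volume remaining = 180 − 36.24558 = 143.7544 mL
New rate:
Dose = 0.3 mg/kg/hr × 76.4 kg = 22.92 mg/hr
Rate = 22.92 mg/hr ÷ 1.433333 mg/mL = 15.9907 mL/hr
Time remaining = 143.7544 mL ÷ 15.9907 mL/hr = 8.989878 hr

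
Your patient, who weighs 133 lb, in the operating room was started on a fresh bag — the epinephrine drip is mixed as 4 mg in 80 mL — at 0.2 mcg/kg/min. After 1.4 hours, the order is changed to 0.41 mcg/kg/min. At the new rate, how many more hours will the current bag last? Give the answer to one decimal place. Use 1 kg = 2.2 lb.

2.0 hours

Initial rate:
Weight = 133 lb ÷ 2.2 lb/kg = 60.45455 kg
Dose = 0.2 mcg/kg/min × 60.45455 kg = 12.09091 mcg/min
12.09091 mcg/min × 60 min/hr = 725.4545 mcg/hr
Concentration = 4 mg ÷ 80 mL = 0.05 mg/mL = 50 mcg/mL
Rate = 725.4545 mcg/hr ÷ 50 mcg/mL = 14.50909 mL/hr
Volume infused so far = 14.50909 mL/hr × 1.4 hr = 20.31273 mL
Volume remaining = 80 − 20.31273 = 59.68727 mL
New rate:
Dose = 0.41 mcg/kg/min × 60.45455 kg = 24.78636 mcg/min
24.78636 mcg/min × 60 min/hr = 1487.182 mcg/hr
Rate = 1487.182 mcg/hr ÷ 50 mcg/mL = 29.74364 mL/hr
Time remaining = 59.68727 mL ÷ 29.74364 mL/hr = 2.006724 hr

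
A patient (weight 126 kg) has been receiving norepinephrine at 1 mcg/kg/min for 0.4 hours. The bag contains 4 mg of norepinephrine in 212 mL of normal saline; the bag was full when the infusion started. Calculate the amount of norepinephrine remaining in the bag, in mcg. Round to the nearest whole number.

976 mcg

Dose = 1 mcg/kg/min × 126 kg = 126 mcg/min
126 mcg/min × 60 min/hr = 7560 mcg/hr
Concentration = 4 mg ÷ 212 mL = 0.01886792 mg/mL = 18.86792 mcg/mL
Rate = 7560 mcg/hr ÷ 18.86792 mcg/mL = 400.68 mL/hr
Volume infused = 400.68 mL/hr × 0.4 hr = 160.272 mL
Volume remaining = 212 − 160.272 = 51.728 mL
Drug remaining = 51.728 mL × 18.86792 mcg/mL = 976 mcg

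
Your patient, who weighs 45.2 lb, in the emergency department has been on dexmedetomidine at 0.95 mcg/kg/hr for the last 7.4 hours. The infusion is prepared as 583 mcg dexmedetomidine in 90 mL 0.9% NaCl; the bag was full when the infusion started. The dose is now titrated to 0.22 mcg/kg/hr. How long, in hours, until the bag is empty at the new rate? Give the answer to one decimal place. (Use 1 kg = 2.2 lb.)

Initial rate:
Weight = 45.2 lb ÷ 2.2 lb/kg = 20.54545 kg
Dose = 0.95 mcg/kg/hr × 20.54545 kg = 19.51818 mcg/hr
Concentration = 583 mcg ÷ 90 mL = 6.477778 mcg/mL
Rate = 19.51818 mcg/hr ÷ 6.477778 mcg/mL = 3.013098 mL/hr
Volume infused so far = 3.013098 mL/hr × 7.4 hr = 22.29693 mL
Volume remaining = 90 − 22.29693 = 67.70307 mL
New rate:
Dose = 0.22 mcg/kg/hr × 20.54545 kg = 4.52 mcg/hr
Rate = 4.52 mcg/hr ÷ 6.477778 mcg/mL = 0.6977702 mL/hr
Time remaining = 67.70307 mL ÷ 0.6977702 mL/hr = 97.02776 hr

97.0 hours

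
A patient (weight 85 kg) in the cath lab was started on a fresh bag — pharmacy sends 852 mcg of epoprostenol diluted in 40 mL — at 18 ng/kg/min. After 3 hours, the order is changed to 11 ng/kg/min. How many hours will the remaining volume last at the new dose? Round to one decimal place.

10.3 hours

Initial rate:
Dose = 18 ng/kg/min × 85 kg = 1530 ng/min
1530 ng/min × 60 min/hr = 91800 ng/hr
Concentration = 852 mcg ÷ 40 mL = 21.3 mcg/mL = 21300 ng/mL
Rate = 91800 ng/hr ÷ 21300 ng/mL = 4.309859 mL/hr
Volume infused so far = 4.309859 mL/hr × 3 hr = 12.92958 mL
Volume remaining = 40 − 12.92958 = 27.07042 mL
New rate:
Dose = 11 ng/kg/min × 85 kg = 935 ng/min
935 ng/min × 60 min/hr = 56100 ng/hr
Rate = 56100 ng/hr ÷ 21300 ng/mL = 2.633803 mL/hr
Time remaining = 27.07042 mL ÷ 2.633803 mL/hr = 10.27807 hr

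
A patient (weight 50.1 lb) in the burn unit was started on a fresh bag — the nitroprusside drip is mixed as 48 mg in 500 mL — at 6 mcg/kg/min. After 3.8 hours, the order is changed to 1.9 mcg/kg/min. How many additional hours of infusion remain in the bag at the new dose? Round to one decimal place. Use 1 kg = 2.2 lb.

6.5 hours

Initial rate:
Weight = 50.1 lb ÷ 2.2 lb/kg = 22.77273 kg
Dose = 6 mcg/kg/min × 22.77273 kg = 136.6364 mcg/min
136.6364 mcg/min × 60 min/hr = 8198.182 mcg/hr
Concentration = 48 mg ÷ 500 mL = 0.096 mg/mL = 96 mcg/mL
Rate = 8198.182 mcg/hr ÷ 96 mcg/mL = 85.39773 mL/hr
Volume infused so far = 85.39773 mL/hr × 3.8 hr = 324.5114 mL
Volume remaining = 500 − 324.5114 = 175.4886 mL
New rate:
Dose = 1.9 mcg/kg/min × 22.77273 kg = 43.26818 mcg/min
43.26818 mcg/min × 60 min/hr = 2596.091 mcg/hr
Rate = 2596.091 mcg/hr ÷ 96 mcg/mL = 27.04261 mL/hr
Time remaining = 175.4886 mL ÷ 27.04261 mL/hr = 6.489337 hr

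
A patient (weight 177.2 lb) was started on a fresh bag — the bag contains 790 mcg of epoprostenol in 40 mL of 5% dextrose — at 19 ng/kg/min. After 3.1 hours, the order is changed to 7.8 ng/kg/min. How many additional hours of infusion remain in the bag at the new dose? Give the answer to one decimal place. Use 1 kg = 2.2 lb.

13.4 hours

Initial rate:
Weight = 177.2 lb ÷ 2.2 lb/kg = 80.54545 kg
Dose = 19 ng/kg/min × 80.54545 kg = 1530.364 ng/min
1530.364 ng/min × 60 min/hr = 91821.82 ng/hr
Concentration = 790 mcg ÷ 40 mL = 19.75 mcg/mL = 19750 ng/mL
Rate = 91821.82 ng/hr ÷ 19750 ng/mL = 4.649206 mL/hr
Volume infused so far = 4.649206 mL/hr × 3.1 hr = 14.41254 mL
Volume remaining = 40 − 14.41254 = 25.58746 mL
New rate:
Dose = 7.8 ng/kg/min × 80.54545 kg = 628.2545 ng/min
628.2545 ng/min × 60 min/hr = 37695.27 ng/hr
Rate = 37695.27 ng/hr ÷ 19750 ng/mL = 1.908621 mL/hr
Time remaining = 25.58746 mL ÷ 1.908621 mL/hr = 13.40625 hr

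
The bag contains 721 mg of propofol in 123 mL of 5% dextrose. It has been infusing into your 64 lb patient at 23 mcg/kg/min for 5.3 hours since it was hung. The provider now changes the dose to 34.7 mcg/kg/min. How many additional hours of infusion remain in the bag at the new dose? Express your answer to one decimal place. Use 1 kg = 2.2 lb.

8.4 hours

Initial rate:
Weight = 64 lb ÷ 2.2 lb/kg = 29.09091 kg
Dose = 23 mcg/kg/min × 29.09091 kg = 669.0909 mcg/min
669.0909 mcg/min × 60 min/hr = 40145.45 mcg/hr
Concentration = 721 mg ÷ 123 mL = 5.861789 mg/mL = 5861.789 mcg/mL
Rate = 40145.45 mcg/hr ÷ 5861.789 mcg/mL = 6.84867 mL/hr
Volume infused so far = 6.84867 mL/hr × 5.3 hr = 36.29795 mL
Volume remaining = 123 − 36.29795 = 86.70205 mL
New rate:
Dose = 34.7 mcg/kg/min × 29.09091 kg = 1009.455 mcg/min
1009.455 mcg/min × 60 min/hr = 60567.27 mcg/hr
Rate = 60567.27 mcg/hr ÷ 5861.789 mcg/mL = 10.33256 mL/hr
Time remaining = 86.70205 mL ÷ 10.33256 mL/hr = 8.39115 hr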